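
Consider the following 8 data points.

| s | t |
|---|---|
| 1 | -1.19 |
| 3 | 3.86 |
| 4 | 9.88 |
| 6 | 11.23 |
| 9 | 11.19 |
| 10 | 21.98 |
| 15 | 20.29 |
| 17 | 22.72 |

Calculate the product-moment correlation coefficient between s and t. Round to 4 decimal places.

n = 8, Σx = 65, Σy = 99.96, Σxy = 1128.39, Σx² = 757, Σy² = 1776.262
Sxx = Σx² − (Σx)²/n = 757 − 528.125 = 228.875
Sxy = Σxy − (Σx)(Σy)/n = 1128.39 − 812.175 = 316.215
Syy = Σy² − (Σy)²/n = 1776.262 − 1249.0002 = 527.2618
r = Sxy/√(Sxx·Syy) = 316.215/√(120677.044475) = 316.215/347.386017 = 0.910270

0.9103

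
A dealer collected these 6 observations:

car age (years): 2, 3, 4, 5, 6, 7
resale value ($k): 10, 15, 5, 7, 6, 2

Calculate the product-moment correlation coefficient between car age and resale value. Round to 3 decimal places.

n = 6, Σx = 27, Σy = 45, Σxy = 170, Σx² = 139, Σy² = 439
Sxx = Σx² − (Σx)²/n = 139 − 121.5 = 17.5
Sxy = Σxy − (Σx)(Σy)/n = 170 − 202.5 = -32.5
Syy = Σy² − (Σy)²/n = 439 − 337.5 = 101.5
r = Sxy/√(Sxx·Syy) = -32.5/√(1776.25) = -32.5/42.145581 = -0.771137

-0.771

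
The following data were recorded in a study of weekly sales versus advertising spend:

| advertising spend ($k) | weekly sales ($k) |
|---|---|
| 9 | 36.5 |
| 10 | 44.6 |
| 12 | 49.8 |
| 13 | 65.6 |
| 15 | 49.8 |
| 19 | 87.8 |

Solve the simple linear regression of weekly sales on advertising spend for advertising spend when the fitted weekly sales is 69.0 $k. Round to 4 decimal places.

n = 6, Σx = 78, Σy = 334.1, Σxy = 4640.1, Σx² = 1080
Sxx = Σx² − (Σx)²/n = 1080 − 1014 = 66
Sxy = Σxy − (Σx)(Σy)/n = 4640.1 − 4343.3 = 296.8
b = Sxy/Sxx = 296.8/66 = 4.496970
a = ȳ − b·x̄ = 55.683333 − 4.496970·13 = -2.777273
Set a + b·x = 69.0: x = (69.0 − (-2.777273)) / 4.496970 = 15.961253

15.9613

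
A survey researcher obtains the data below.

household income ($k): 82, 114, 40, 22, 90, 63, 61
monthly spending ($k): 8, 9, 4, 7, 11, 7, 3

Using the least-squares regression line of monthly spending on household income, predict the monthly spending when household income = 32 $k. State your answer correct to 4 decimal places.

5.1204

n = 7, Σx = 472, Σy = 49, Σxy = 3610, Σx² = 37594
Sxx = Σx² − (Σx)²/n = 37594 − 31826.285714 = 5767.714286
Sxy = Σxy − (Σx)(Σy)/n = 3610 − 3304 = 306
b = Sxy/Sxx = 306/5767.714286 = 0.053054
a = ȳ − b·x̄ = 7 − 0.053054·67.428571 = 3.422648
ŷ(32) = a + b·32 = 3.422648 + 0.053054·32 = 5.120374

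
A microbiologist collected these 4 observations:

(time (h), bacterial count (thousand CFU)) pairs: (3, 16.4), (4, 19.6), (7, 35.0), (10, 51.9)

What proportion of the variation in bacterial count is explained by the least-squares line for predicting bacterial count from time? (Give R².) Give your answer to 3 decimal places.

0.996

n = 4, Σx = 24, Σy = 122.9, Σxy = 891.6, Σx² = 174, Σy² = 4571.73
Sxx = Σx² − (Σx)²/n = 174 − 144 = 30
Sxy = Σxy − (Σx)(Σy)/n = 891.6 − 737.4 = 154.2
Syy = Σy² − (Σy)²/n = 4571.73 − 3776.1025 = 795.6275
R² = Sxy²/(Sxx·Syy) = (154.2)²/(30·795.6275) = 0.996180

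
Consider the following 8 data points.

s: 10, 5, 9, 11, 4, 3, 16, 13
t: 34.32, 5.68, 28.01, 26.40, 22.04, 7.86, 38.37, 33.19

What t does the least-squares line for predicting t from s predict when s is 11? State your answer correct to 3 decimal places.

29.300

n = 8, Σx = 71, Σy = 195.87, Σxy = 2071.22, Σx² = 777
Sxx = Σx² − (Σx)²/n = 777 − 630.125 = 146.875
Sxy = Σxy − (Σx)(Σy)/n = 2071.22 − 1738.34625 = 332.87375
b = Sxy/Sxx = 332.87375/146.875 = 2.266374
a = ȳ − b·x̄ = 24.48375 − 2.266374·8.875 = 4.369677
ŷ(11) = a + b·11 = 4.369677 + 2.266374·11 = 29.299796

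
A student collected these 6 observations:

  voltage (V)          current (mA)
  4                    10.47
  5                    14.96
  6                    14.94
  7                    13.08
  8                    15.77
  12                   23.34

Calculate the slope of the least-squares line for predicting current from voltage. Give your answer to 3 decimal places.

1.405

n = 6, Σx = 42, Σy = 92.56, Σxy = 704.12, Σx² = 334
Sxx = Σx² − (Σx)²/n = 334 − 294 = 40
Sxy = Σxy − (Σx)(Σy)/n = 704.12 − 647.92 = 56.2
b = Sxy/Sxx = 56.2/40 = 1.405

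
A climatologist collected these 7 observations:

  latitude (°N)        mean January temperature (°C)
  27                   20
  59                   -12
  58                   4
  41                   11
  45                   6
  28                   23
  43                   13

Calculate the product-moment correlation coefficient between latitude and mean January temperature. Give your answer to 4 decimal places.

n = 7, Σx = 301, Σy = 65, Σxy = 1988, Σx² = 13913, Σy² = 1415
Sxx = Σx² − (Σx)²/n = 13913 − 12943 = 970
Sxy = Σxy − (Σx)(Σy)/n = 1988 − 2795 = -807
Syy = Σy² − (Σy)²/n = 1415 − 603.571429 = 811.428571
r = Sxy/√(Sxx·Syy) = -807/√(787085.714286) = -807/887.178513 = -0.909625

-0.9096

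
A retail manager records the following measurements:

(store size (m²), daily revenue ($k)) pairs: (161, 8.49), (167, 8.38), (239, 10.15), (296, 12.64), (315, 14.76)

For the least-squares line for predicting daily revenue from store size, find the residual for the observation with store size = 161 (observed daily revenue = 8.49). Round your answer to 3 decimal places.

n = 5, Σx = 1178, Σy = 54.42, Σxy = 13583.04, Σx² = 297772
Sxx = Σx² − (Σx)²/n = 297772 − 277536.8 = 20235.2
Sxy = Σxy − (Σx)(Σy)/n = 13583.04 − 12821.352 = 761.688
b = Sxy/Sxx = 761.688/20235.2 = 0.037642
a = ȳ − b·x̄ = 10.884 − 0.037642·235.6 = 2.015608
ŷ(161) = 2.015608 + 0.037642·161 = 8.075927
residual = y − ŷ = 8.49 − 8.075927 = 0.414073

0.414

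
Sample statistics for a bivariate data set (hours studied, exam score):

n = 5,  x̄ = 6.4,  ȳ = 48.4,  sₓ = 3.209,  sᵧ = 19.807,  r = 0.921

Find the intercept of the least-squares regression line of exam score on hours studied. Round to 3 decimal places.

12.018

b = r · sᵧ/sₓ = 0.921 · 19.807/3.209 = 5.684714
a = ȳ − b·x̄ = 48.4 − 5.684714·6.4 = 12.017831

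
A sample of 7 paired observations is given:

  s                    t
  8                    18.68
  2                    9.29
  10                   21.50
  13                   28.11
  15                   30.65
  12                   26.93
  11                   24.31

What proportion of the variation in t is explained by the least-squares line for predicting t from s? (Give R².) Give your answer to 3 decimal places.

n = 7, Σx = 71, Σy = 159.47, Σxy = 1798.77, Σx² = 827, Σy² = 3943.2921
Sxx = Σx² − (Σx)²/n = 827 − 720.142857 = 106.857143
Sxy = Σxy − (Σx)(Σy)/n = 1798.77 − 1617.481429 = 181.288571
Syy = Σy² − (Σy)²/n = 3943.2921 − 3632.954414 = 310.337686
R² = Sxy²/(Sxx·Syy) = (181.288571)²/(106.857143·310.337686) = 0.991066

0.991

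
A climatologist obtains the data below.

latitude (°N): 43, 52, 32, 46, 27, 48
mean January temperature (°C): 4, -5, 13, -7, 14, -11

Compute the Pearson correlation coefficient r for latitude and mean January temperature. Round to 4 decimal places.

n = 6, Σx = 248, Σy = 8, Σxy = -144, Σx² = 10726, Σy² = 576
Sxx = Σx² − (Σx)²/n = 10726 − 10250.666667 = 475.333333
Sxy = Σxy − (Σx)(Σy)/n = -144 − 330.666667 = -474.666667
Syy = Σy² − (Σy)²/n = 576 − 10.666667 = 565.333333
r = Sxy/√(Sxx·Syy) = -474.666667/√(268721.777778) = -474.666667/518.383813 = -0.915666

-0.9157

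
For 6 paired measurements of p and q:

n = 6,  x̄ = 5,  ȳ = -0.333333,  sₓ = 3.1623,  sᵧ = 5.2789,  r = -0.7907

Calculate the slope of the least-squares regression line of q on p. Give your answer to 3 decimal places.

-1.320

b = r · sᵧ/sₓ = -0.7907 · 5.2789/3.1623 = -1.319934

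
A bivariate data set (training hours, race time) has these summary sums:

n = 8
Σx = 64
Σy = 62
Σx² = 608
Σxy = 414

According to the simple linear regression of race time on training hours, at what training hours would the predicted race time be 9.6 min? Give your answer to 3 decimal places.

5.834

Sxx = Σx² − (Σx)²/n = 608 − 512 = 96
Sxy = Σxy − (Σx)(Σy)/n = 414 − 496 = -82
b = Sxy/Sxx = -82/96 = -0.854167
a = ȳ − b·x̄ = 7.75 − (-0.854167)·8 = 14.583333
Set a + b·x = 9.6: x = (9.6 − 14.583333) / (-0.854167) = 5.834146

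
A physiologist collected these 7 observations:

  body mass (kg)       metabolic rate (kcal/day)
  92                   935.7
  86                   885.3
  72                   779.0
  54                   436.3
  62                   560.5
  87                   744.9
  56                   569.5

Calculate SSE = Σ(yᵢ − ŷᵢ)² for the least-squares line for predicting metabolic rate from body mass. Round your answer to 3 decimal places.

n = 7, Σx = 509, Σy = 4911.2, Σxy = 373317.7, Σx² = 38509, Σy² = 3649855.78
Sxx = Σx² − (Σx)²/n = 38509 − 37011.571429 = 1497.428571
Sxy = Σxy − (Σx)(Σy)/n = 373317.7 − 357114.4 = 16203.3
Syy = Σy² − (Σy)²/n = 3649855.78 − 3445697.92 = 204157.86
b = Sxy/Sxx = 16203.3/1497.428571 = 10.820750
SSE = Syy − b·Sxy = 204157.86 − 10.820750·16203.3 = 28826.003844

28826.004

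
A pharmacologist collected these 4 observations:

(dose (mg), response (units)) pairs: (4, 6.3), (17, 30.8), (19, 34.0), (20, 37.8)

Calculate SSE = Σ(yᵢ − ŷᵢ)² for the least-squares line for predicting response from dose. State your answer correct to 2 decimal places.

1.87

n = 4, Σx = 60, Σy = 108.9, Σxy = 1950.8, Σx² = 1066, Σy² = 3573.17
Sxx = Σx² − (Σx)²/n = 1066 − 900 = 166
Sxy = Σxy − (Σx)(Σy)/n = 1950.8 − 1633.5 = 317.3
Syy = Σy² − (Σy)²/n = 3573.17 − 2964.8025 = 608.3675
b = Sxy/Sxx = 317.3/166 = 1.911446
SSE = Syy − b·Sxy = 608.3675 − 1.911446·317.3 = 1.865753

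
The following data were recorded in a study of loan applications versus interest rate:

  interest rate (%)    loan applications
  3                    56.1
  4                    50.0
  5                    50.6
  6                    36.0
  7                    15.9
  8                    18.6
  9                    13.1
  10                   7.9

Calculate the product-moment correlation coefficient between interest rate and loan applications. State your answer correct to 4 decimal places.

n = 8, Σx = 52, Σy = 248.2, Σxy = 1294.3, Σx² = 380, Σy² = 10336.36
Sxx = Σx² − (Σx)²/n = 380 − 338 = 42
Sxy = Σxy − (Σx)(Σy)/n = 1294.3 − 1613.3 = -319
Syy = Σy² − (Σy)²/n = 10336.36 − 7700.405 = 2635.955
r = Sxy/√(Sxx·Syy) = -319/√(110710.11) = -319/332.731288 = -0.958732

-0.9587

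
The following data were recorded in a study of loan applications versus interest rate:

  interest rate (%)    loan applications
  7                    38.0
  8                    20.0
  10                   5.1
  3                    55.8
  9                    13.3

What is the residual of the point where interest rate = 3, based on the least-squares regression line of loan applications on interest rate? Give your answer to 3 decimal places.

-2.914

n = 5, Σx = 37, Σy = 132.2, Σxy = 764.1, Σx² = 303
Sxx = Σx² − (Σx)²/n = 303 − 273.8 = 29.2
Sxy = Σxy − (Σx)(Σy)/n = 764.1 − 978.28 = -214.18
b = Sxy/Sxx = -214.18/29.2 = -7.334932
a = ȳ − b·x̄ = 26.44 − (-7.334932)·7.4 = 80.718493
ŷ(3) = 80.718493 + (-7.334932)·3 = 58.713699
residual = y − ŷ = 55.8 − 58.713699 = -2.913699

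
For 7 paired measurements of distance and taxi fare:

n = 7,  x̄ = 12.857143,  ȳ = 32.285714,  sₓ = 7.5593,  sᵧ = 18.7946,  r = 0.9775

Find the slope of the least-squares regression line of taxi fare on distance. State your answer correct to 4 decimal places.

b = r · sᵧ/sₓ = 0.9775 · 18.7946/7.5593 = 2.430347

2.4303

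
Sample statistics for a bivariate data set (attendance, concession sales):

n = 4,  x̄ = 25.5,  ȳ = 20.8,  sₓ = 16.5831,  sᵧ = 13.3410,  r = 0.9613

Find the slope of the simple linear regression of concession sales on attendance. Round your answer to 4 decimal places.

b = r · sᵧ/sₓ = 0.9613 · 13.341/16.5831 = 0.773360

0.7734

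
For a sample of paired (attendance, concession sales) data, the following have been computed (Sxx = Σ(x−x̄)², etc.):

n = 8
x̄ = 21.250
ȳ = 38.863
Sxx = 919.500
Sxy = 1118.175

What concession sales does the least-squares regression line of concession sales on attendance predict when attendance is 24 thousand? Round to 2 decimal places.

42.21

b = Sxy/Sxx = 1118.175/919.5 = 1.216069
a = ȳ − b·x̄ = 38.863 − 1.216069·21.25 = 13.021544
ŷ(24) = a + b·24 = 13.021544 + 1.216069·24 = 42.207188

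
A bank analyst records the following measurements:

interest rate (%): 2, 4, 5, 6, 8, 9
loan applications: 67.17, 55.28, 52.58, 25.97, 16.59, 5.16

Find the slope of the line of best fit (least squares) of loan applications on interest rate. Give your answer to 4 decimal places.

-9.2673

n = 6, Σx = 34, Σy = 222.75, Σxy = 953.34, Σx² = 226
Sxx = Σx² − (Σx)²/n = 226 − 192.666667 = 33.333333
Sxy = Σxy − (Σx)(Σy)/n = 953.34 − 1262.25 = -308.91
b = Sxy/Sxx = -308.91/33.333333 = -9.2673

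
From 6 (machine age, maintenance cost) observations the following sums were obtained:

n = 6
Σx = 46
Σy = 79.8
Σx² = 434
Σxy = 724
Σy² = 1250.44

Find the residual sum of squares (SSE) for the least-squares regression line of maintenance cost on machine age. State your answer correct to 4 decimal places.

Sxx = Σx² − (Σx)²/n = 434 − 352.666667 = 81.333333
Sxy = Σxy − (Σx)(Σy)/n = 724 − 611.8 = 112.2
Syy = Σy² − (Σy)²/n = 1250.44 − 1061.34 = 189.1
b = Sxy/Sxx = 112.2/81.333333 = 1.379508
SSE = Syy − b·Sxy = 189.1 − 1.379508·112.2 = 34.319180

34.3192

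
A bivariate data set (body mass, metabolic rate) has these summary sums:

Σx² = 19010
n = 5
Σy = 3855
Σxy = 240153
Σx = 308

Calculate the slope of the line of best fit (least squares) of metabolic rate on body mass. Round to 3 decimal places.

72.177

Sxx = Σx² − (Σx)²/n = 19010 − 18972.8 = 37.2
Sxy = Σxy − (Σx)(Σy)/n = 240153 − 237468 = 2685
b = Sxy/Sxx = 2685/37.2 = 72.177419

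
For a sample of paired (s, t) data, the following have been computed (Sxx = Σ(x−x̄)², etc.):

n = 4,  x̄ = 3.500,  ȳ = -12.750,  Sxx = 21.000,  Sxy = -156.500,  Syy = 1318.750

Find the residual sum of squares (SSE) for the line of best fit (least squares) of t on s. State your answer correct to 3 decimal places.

b = Sxy/Sxx = -156.5/21 = -7.452381
SSE = Syy − b·Sxy = 1318.75 − (-7.452381)·(-156.5) = 152.452381

152.452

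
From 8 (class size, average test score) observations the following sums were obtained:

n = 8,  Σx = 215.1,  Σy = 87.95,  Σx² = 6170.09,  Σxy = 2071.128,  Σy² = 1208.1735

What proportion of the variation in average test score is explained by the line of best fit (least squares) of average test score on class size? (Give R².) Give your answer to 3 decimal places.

0.924

Sxx = Σx² − (Σx)²/n = 6170.09 − 5783.50125 = 386.58875
Sxy = Σxy − (Σx)(Σy)/n = 2071.128 − 2364.755625 = -293.627625
Syy = Σy² − (Σy)²/n = 1208.1735 − 966.900313 = 241.273188
R² = Sxy²/(Sxx·Syy) = (-293.627625)²/(386.58875·241.273188) = 0.924348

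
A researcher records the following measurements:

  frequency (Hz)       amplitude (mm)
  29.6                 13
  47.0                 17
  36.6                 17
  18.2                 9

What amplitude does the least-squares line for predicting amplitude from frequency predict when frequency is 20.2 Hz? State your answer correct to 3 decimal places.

10.252

n = 4, Σx = 131.4, Σy = 56, Σxy = 1969.8, Σx² = 4755.96
Sxx = Σx² − (Σx)²/n = 4755.96 − 4316.49 = 439.47
Sxy = Σxy − (Σx)(Σy)/n = 1969.8 − 1839.6 = 130.2
b = Sxy/Sxx = 130.2/439.47 = 0.296266
a = ȳ − b·x̄ = 14 − 0.296266·32.85 = 4.267663
ŷ(20.2) = a + b·20.2 = 4.267663 + 0.296266·20.2 = 10.252236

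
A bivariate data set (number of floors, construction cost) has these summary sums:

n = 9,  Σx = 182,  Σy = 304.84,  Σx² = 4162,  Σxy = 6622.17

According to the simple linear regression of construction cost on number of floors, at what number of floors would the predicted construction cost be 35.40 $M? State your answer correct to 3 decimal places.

Sxx = Σx² − (Σx)²/n = 4162 − 3680.444444 = 481.555556
Sxy = Σxy − (Σx)(Σy)/n = 6622.17 − 6164.542222 = 457.627778
b = Sxy/Sxx = 457.627778/481.555556 = 0.950311
a = ȳ − b·x̄ = 33.871111 − 0.950311·20.222222 = 14.653701
Set a + b·x = 35.40: x = (35.40 − 14.653701) / 0.950311 = 21.831051

21.831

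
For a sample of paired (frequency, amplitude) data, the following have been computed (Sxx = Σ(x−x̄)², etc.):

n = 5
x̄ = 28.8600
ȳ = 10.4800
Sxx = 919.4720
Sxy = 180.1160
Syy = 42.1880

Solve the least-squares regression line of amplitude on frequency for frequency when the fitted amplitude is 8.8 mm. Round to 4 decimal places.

b = Sxy/Sxx = 180.116/919.472 = 0.195891
a = ȳ − b·x̄ = 10.48 − 0.195891·28.86 = 4.826595
Set a + b·x = 8.8: x = (8.8 − 4.826595) / 0.195891 = 20.283788

20.2838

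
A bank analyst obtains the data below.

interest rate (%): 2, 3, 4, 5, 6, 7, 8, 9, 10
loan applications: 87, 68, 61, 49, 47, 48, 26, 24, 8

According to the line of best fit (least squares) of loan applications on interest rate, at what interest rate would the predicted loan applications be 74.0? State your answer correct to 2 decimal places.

n = 9, Σx = 54, Σy = 418, Σxy = 1989, Σx² = 384
Sxx = Σx² − (Σx)²/n = 384 − 324 = 60
Sxy = Σxy − (Σx)(Σy)/n = 1989 − 2508 = -519
b = Sxy/Sxx = -519/60 = -8.65
a = ȳ − b·x̄ = 46.444444 − (-8.65)·6 = 98.344444
Set a + b·x = 74.0: x = (74.0 − 98.344444) / (-8.65) = 2.814387

2.81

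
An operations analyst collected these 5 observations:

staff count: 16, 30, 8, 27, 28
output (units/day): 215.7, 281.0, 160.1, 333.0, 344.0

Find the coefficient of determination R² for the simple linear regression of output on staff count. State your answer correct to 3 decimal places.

n = 5, Σx = 109, Σy = 1333.8, Σxy = 31785, Σx² = 2733, Σy² = 380344.5
Sxx = Σx² − (Σx)²/n = 2733 − 2376.2 = 356.8
Sxy = Σxy − (Σx)(Σy)/n = 31785 − 29076.84 = 2708.16
Syy = Σy² − (Σy)²/n = 380344.5 − 355804.488 = 24540.012
R² = Sxy²/(Sxx·Syy) = (2708.16)²/(356.8·24540.012) = 0.837624

0.838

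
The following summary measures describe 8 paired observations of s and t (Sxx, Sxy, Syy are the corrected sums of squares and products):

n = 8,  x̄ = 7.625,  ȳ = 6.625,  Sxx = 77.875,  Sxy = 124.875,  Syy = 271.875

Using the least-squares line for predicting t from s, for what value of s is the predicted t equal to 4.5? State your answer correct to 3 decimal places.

6.300

b = Sxy/Sxx = 124.875/77.875 = 1.603531
a = ȳ − b·x̄ = 6.625 − 1.603531·7.625 = -5.601926
Set a + b·x = 4.5: x = (4.5 − (-5.601926)) / 1.603531 = 6.299800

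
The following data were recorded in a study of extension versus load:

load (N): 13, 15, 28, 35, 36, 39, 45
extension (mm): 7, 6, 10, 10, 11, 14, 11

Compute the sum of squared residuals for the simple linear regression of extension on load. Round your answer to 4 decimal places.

10.9062

n = 7, Σx = 211, Σy = 69, Σxy = 2248, Σx² = 7245, Σy² = 723
Sxx = Σx² − (Σx)²/n = 7245 − 6360.142857 = 884.857143
Sxy = Σxy − (Σx)(Σy)/n = 2248 − 2079.857143 = 168.142857
Syy = Σy² − (Σy)²/n = 723 − 680.142857 = 42.857143
b = Sxy/Sxx = 168.142857/884.857143 = 0.190023
SSE = Syy − b·Sxy = 42.857143 − 0.190023·168.142857 = 10.906200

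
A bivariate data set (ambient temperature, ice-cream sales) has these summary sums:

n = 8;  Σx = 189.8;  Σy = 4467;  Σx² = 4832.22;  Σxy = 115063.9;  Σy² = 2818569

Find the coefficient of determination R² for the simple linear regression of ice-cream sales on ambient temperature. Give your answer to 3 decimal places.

0.773

Sxx = Σx² − (Σx)²/n = 4832.22 − 4503.005 = 329.215
Sxy = Σxy − (Σx)(Σy)/n = 115063.9 − 105979.575 = 9084.325
Syy = Σy² − (Σy)²/n = 2818569 − 2494261.125 = 324307.875
R² = Sxy²/(Sxx·Syy) = (9084.325)²/(329.215·324307.875) = 0.772944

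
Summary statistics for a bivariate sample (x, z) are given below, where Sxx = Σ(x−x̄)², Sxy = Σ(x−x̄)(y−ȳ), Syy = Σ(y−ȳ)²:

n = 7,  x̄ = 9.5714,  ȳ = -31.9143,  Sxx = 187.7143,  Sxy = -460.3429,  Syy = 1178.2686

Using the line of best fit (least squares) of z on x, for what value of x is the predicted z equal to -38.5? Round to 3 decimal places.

12.257

b = Sxy/Sxx = -460.3429/187.7143 = -2.452359
a = ȳ − b·x̄ = -31.9143 − (-2.452359)·9.5714 = -8.441789
Set a + b·x = -38.5: x = (-38.5 − (-8.441789)) / (-2.452359) = 12.256855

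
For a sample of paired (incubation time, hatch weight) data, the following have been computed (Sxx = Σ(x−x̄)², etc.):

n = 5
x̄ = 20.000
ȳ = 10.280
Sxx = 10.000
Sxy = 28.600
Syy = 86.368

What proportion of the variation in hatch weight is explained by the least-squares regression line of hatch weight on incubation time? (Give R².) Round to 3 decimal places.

R² = Sxy²/(Sxx·Syy) = (28.6)²/(10·86.368) = 0.947064

0.947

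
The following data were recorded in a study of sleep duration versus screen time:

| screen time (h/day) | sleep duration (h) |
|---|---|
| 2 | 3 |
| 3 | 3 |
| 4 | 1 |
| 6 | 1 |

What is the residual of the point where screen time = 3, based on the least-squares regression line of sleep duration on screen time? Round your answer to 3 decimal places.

n = 4, Σx = 15, Σy = 8, Σxy = 25, Σx² = 65
Sxx = Σx² − (Σx)²/n = 65 − 56.25 = 8.75
Sxy = Σxy − (Σx)(Σy)/n = 25 − 30 = -5
b = Sxy/Sxx = -5/8.75 = -0.571429
a = ȳ − b·x̄ = 2 − (-0.571429)·3.75 = 4.142857
ŷ(3) = 4.142857 + (-0.571429)·3 = 2.428571
residual = y − ŷ = 3 − 2.428571 = 0.571429

0.571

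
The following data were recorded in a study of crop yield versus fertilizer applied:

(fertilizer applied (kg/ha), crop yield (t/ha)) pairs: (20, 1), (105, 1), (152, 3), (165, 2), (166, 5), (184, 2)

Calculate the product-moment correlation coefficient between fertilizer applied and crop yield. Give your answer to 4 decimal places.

0.5681

n = 6, Σx = 792, Σy = 14, Σxy = 2109, Σx² = 123166, Σy² = 44
Sxx = Σx² − (Σx)²/n = 123166 − 104544 = 18622
Sxy = Σxy − (Σx)(Σy)/n = 2109 − 1848 = 261
Syy = Σy² − (Σy)²/n = 44 − 32.666667 = 11.333333
r = Sxy/√(Sxx·Syy) = 261/√(211049.333333) = 261/459.401059 = 0.568131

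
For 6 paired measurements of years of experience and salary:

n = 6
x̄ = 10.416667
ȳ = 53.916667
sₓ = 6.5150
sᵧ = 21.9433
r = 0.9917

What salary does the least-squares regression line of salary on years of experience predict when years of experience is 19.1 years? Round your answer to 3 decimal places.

b = r · sᵧ/sₓ = 0.9917 · 21.9433/6.515 = 3.340164
a = ȳ − b·x̄ = 53.916667 − 3.340164·10.416667 = 19.123287
ŷ(19.1) = a + b·19.1 = 19.123287 + 3.340164·19.1 = 82.920426

82.920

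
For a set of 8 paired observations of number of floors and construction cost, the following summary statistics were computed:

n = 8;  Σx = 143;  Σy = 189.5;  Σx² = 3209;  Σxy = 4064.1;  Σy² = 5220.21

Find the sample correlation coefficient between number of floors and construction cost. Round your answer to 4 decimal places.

Sxx = Σx² − (Σx)²/n = 3209 − 2556.125 = 652.875
Sxy = Σxy − (Σx)(Σy)/n = 4064.1 − 3387.3125 = 676.7875
Syy = Σy² − (Σy)²/n = 5220.21 − 4488.78125 = 731.42875
r = Sxy/√(Sxx·Syy) = 676.7875/√(477531.545156) = 676.7875/691.036573 = 0.979380

0.9794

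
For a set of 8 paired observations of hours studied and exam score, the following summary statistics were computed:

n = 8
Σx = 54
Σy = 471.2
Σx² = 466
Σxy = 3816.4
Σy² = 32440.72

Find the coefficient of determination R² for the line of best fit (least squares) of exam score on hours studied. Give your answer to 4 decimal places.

0.8497

Sxx = Σx² − (Σx)²/n = 466 − 364.5 = 101.5
Sxy = Σxy − (Σx)(Σy)/n = 3816.4 − 3180.6 = 635.8
Syy = Σy² − (Σy)²/n = 32440.72 − 27753.68 = 4687.04
R² = Sxy²/(Sxx·Syy) = (635.8)²/(101.5·4687.04) = 0.849721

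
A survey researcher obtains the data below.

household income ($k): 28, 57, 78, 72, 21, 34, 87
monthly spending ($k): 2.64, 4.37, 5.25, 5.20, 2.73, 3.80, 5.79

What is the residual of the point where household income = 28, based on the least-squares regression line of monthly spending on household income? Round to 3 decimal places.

-0.414

n = 7, Σx = 377, Σy = 29.78, Σxy = 1797.17, Σx² = 24467
Sxx = Σx² − (Σx)²/n = 24467 − 20304.142857 = 4162.857143
Sxy = Σxy − (Σx)(Σy)/n = 1797.17 − 1603.865714 = 193.304286
b = Sxy/Sxx = 193.304286/4162.857143 = 0.046435
a = ȳ − b·x̄ = 4.254286 − 0.046435·53.857143 = 1.753403
ŷ(28) = 1.753403 + 0.046435·28 = 3.053597
residual = y − ŷ = 2.64 − 3.053597 = -0.413597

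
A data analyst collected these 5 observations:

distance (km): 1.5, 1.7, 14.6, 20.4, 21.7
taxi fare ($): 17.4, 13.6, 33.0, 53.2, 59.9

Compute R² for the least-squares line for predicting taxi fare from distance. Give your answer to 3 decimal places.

0.945

n = 5, Σx = 59.9, Σy = 177.1, Σxy = 2916.13, Σx² = 1105.35, Σy² = 7994.97
Sxx = Σx² − (Σx)²/n = 1105.35 − 717.602 = 387.748
Sxy = Σxy − (Σx)(Σy)/n = 2916.13 − 2121.658 = 794.472
Syy = Σy² − (Σy)²/n = 7994.97 − 6272.882 = 1722.088
R² = Sxy²/(Sxx·Syy) = (794.472)²/(387.748·1722.088) = 0.945262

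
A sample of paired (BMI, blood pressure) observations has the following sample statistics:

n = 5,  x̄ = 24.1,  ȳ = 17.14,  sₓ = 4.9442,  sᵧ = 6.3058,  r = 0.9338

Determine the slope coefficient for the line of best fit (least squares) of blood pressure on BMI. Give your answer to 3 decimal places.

b = r · sᵧ/sₓ = 0.9338 · 6.3058/4.9442 = 1.190962

1.191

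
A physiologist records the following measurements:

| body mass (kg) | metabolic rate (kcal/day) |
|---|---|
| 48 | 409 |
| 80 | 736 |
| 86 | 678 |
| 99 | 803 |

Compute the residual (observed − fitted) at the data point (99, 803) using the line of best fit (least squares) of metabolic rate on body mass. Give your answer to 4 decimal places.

-13.0559

n = 4, Σx = 313, Σy = 2626, Σxy = 216317, Σx² = 25901
Sxx = Σx² − (Σx)²/n = 25901 − 24492.25 = 1408.75
Sxy = Σxy − (Σx)(Σy)/n = 216317 − 205484.5 = 10832.5
b = Sxy/Sxx = 10832.5/1408.75 = 7.689441
a = ȳ − b·x̄ = 656.5 − 7.689441·78.25 = 54.801242
ŷ(99) = 54.801242 + 7.689441·99 = 816.055901
residual = y − ŷ = 803 − 816.055901 = -13.055901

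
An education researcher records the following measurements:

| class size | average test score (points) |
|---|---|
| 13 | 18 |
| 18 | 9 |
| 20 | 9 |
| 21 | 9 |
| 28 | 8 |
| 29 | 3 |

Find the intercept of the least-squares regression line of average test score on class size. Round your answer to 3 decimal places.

n = 6, Σx = 129, Σy = 56, Σxy = 1076, Σx² = 2959
Sxx = Σx² − (Σx)²/n = 2959 − 2773.5 = 185.5
Sxy = Σxy − (Σx)(Σy)/n = 1076 − 1204 = -128
b = Sxy/Sxx = -128/185.5 = -0.690027
a = ȳ − b·x̄ = 9.333333 − (-0.690027)·21.5 = 24.168913

24.169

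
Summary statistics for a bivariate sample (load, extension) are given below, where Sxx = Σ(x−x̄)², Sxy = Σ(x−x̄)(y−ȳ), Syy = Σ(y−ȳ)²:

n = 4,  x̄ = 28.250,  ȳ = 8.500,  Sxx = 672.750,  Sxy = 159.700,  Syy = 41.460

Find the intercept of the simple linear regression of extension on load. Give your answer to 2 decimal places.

1.79

b = Sxy/Sxx = 159.7/672.75 = 0.237384
a = ȳ − b·x̄ = 8.5 − 0.237384·28.25 = 1.793906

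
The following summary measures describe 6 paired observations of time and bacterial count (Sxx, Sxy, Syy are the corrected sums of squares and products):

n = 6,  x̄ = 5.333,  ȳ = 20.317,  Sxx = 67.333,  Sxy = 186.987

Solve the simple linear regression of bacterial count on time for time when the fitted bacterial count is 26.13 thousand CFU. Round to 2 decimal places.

b = Sxy/Sxx = 186.987/67.333 = 2.777048
a = ȳ − b·x̄ = 20.317 − 2.777048·5.333 = 5.507001
Set a + b·x = 26.13: x = (26.13 − 5.507001) / 2.777048 = 7.426230

7.43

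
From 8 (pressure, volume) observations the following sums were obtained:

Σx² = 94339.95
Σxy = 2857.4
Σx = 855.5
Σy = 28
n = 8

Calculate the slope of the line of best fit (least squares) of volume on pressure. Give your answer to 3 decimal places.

-0.048

Sxx = Σx² − (Σx)²/n = 94339.95 − 91485.03125 = 2854.91875
Sxy = Σxy − (Σx)(Σy)/n = 2857.4 − 2994.25 = -136.85
b = Sxy/Sxx = -136.85/2854.91875 = -0.047935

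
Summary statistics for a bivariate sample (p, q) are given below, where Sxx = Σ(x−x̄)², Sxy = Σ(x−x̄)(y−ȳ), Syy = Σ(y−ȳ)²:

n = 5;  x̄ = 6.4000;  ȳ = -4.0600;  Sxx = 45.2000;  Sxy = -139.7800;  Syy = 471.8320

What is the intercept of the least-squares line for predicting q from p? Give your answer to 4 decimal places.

15.7319

b = Sxy/Sxx = -139.78/45.2 = -3.092478
a = ȳ − b·x̄ = -4.06 − (-3.092478)·6.4 = 15.731858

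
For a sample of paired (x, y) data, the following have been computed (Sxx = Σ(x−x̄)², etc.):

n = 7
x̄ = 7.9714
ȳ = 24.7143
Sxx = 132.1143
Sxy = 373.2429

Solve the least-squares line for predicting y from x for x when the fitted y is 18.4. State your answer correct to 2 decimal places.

5.74

b = Sxy/Sxx = 373.2429/132.1143 = 2.825151
a = ȳ − b·x̄ = 24.7143 − 2.825151·7.9714 = 2.193888
Set a + b·x = 18.4: x = (18.4 − 2.193888) / 2.825151 = 5.736369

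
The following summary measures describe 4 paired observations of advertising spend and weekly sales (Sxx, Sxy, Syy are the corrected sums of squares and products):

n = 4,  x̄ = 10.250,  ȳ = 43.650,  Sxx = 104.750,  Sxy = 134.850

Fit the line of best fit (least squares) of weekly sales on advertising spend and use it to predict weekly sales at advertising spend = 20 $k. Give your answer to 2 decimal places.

b = Sxy/Sxx = 134.85/104.75 = 1.287351
a = ȳ − b·x̄ = 43.65 − 1.287351·10.25 = 30.454654
ŷ(20) = a + b·20 = 30.454654 + 1.287351·20 = 56.201671

56.20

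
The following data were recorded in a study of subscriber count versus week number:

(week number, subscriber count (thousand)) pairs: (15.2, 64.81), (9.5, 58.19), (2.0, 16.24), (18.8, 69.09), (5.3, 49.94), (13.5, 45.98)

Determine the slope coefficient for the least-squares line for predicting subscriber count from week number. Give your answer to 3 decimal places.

2.471

n = 6, Σx = 64.3, Σy = 304.25, Σxy = 3754.701, Σx² = 889.07
Sxx = Σx² − (Σx)²/n = 889.07 − 689.081667 = 199.988333
Sxy = Σxy − (Σx)(Σy)/n = 3754.701 − 3260.545833 = 494.155167
b = Sxy/Sxx = 494.155167/199.988333 = 2.470920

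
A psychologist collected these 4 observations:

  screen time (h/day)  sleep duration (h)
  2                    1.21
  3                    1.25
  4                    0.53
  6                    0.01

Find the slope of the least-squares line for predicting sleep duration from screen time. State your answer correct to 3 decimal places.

-0.331

n = 4, Σx = 15, Σy = 3, Σxy = 8.35, Σx² = 65
Sxx = Σx² − (Σx)²/n = 65 − 56.25 = 8.75
Sxy = Σxy − (Σx)(Σy)/n = 8.35 − 11.25 = -2.9
b = Sxy/Sxx = -2.9/8.75 = -0.331429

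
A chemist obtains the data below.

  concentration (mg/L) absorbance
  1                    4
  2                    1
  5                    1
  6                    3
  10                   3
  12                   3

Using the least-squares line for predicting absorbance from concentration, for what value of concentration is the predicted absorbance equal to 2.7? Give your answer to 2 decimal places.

n = 6, Σx = 36, Σy = 15, Σxy = 95, Σx² = 310
Sxx = Σx² − (Σx)²/n = 310 − 216 = 94
Sxy = Σxy − (Σx)(Σy)/n = 95 − 90 = 5
b = Sxy/Sxx = 5/94 = 0.053191
a = ȳ − b·x̄ = 2.5 − 0.053191·6 = 2.180851
Set a + b·x = 2.7: x = (2.7 − 2.180851) / 0.053191 = 9.76

9.76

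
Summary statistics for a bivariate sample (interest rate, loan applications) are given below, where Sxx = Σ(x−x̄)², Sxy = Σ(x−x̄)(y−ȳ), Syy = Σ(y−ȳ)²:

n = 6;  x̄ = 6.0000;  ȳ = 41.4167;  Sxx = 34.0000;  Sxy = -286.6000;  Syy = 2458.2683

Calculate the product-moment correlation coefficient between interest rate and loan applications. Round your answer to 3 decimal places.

-0.991

r = Sxy/√(Sxx·Syy) = -286.6/√(83581.1222) = -286.6/289.103999 = -0.991339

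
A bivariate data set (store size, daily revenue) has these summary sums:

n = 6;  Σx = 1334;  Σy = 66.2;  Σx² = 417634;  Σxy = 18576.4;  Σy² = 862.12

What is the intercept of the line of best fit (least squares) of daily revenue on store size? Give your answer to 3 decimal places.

3.947

Sxx = Σx² − (Σx)²/n = 417634 − 296592.666667 = 121041.333333
Sxy = Σxy − (Σx)(Σy)/n = 18576.4 − 14718.466667 = 3857.933333
b = Sxy/Sxx = 3857.933333/121041.333333 = 0.031873
a = ȳ − b·x̄ = 11.033333 − 0.031873·222.333333 = 3.946934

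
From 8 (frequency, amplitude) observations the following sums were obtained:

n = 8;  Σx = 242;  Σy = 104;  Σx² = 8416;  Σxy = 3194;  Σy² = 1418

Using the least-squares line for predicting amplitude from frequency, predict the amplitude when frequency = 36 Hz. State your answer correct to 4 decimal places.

Sxx = Σx² − (Σx)²/n = 8416 − 7320.5 = 1095.5
Sxy = Σxy − (Σx)(Σy)/n = 3194 − 3146 = 48
b = Sxy/Sxx = 48/1095.5 = 0.043816
a = ȳ − b·x̄ = 13 − 0.043816·30.25 = 11.674578
ŷ(36) = a + b·36 = 11.674578 + 0.043816·36 = 13.251940

13.2519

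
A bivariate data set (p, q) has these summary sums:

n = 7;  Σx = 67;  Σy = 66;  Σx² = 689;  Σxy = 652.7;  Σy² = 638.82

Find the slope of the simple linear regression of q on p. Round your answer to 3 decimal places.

0.440

Sxx = Σx² − (Σx)²/n = 689 − 641.285714 = 47.714286
Sxy = Σxy − (Σx)(Σy)/n = 652.7 − 631.714286 = 20.985714
b = Sxy/Sxx = 20.985714/47.714286 = 0.439820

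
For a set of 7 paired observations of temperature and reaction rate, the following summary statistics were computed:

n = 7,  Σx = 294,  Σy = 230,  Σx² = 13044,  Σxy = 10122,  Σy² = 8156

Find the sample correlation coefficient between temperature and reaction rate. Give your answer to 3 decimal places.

Sxx = Σx² − (Σx)²/n = 13044 − 12348 = 696
Sxy = Σxy − (Σx)(Σy)/n = 10122 − 9660 = 462
Syy = Σy² − (Σy)²/n = 8156 − 7557.142857 = 598.857143
r = Sxy/√(Sxx·Syy) = 462/√(416804.571429) = 462/645.604036 = 0.715609

0.716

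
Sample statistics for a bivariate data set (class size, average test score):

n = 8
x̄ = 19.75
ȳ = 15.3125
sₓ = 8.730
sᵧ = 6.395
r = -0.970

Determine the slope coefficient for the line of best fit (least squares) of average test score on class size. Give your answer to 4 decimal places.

b = r · sᵧ/sₓ = -0.97 · 6.395/8.73 = -0.710556

-0.7106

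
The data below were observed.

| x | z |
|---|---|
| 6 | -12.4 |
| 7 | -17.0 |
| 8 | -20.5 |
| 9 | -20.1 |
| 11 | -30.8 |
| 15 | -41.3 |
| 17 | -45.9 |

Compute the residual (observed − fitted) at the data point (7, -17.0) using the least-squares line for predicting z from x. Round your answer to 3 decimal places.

n = 7, Σx = 73, Σy = -188, Σxy = -2276.9, Σx² = 865
Sxx = Σx² − (Σx)²/n = 865 − 761.285714 = 103.714286
Sxy = Σxy − (Σx)(Σy)/n = -2276.9 − (-1960.571429) = -316.328571
b = Sxy/Sxx = -316.328571/103.714286 = -3.05
a = ȳ − b·x̄ = -26.857143 − (-3.05)·10.428571 = 4.95
ŷ(7) = 4.95 + (-3.05)·7 = -16.4
residual = y − ŷ = -17.0 − (-16.4) = -0.6

-0.600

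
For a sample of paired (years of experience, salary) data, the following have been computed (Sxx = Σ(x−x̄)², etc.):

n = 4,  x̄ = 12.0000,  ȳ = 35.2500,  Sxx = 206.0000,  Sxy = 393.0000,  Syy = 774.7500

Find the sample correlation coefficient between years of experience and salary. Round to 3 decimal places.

r = Sxy/√(Sxx·Syy) = 393/√(159598.5) = 393/399.497810 = 0.983735

0.984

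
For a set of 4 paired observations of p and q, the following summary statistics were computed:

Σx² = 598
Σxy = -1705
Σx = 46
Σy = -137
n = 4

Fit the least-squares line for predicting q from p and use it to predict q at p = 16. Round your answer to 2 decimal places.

Sxx = Σx² − (Σx)²/n = 598 − 529 = 69
Sxy = Σxy − (Σx)(Σy)/n = -1705 − (-1575.5) = -129.5
b = Sxy/Sxx = -129.5/69 = -1.876812
a = ȳ − b·x̄ = -34.25 − (-1.876812)·11.5 = -12.666667
ŷ(16) = a + b·16 = -12.666667 + (-1.876812)·16 = -42.695652

-42.70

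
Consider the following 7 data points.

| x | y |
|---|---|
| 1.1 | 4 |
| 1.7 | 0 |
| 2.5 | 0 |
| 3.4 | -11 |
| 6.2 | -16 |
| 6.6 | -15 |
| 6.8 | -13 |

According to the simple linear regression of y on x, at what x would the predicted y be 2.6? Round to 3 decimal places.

0.928

n = 7, Σx = 28.3, Σy = -51, Σxy = -319.6, Σx² = 150.15
Sxx = Σx² − (Σx)²/n = 150.15 − 114.412857 = 35.737143
Sxy = Σxy − (Σx)(Σy)/n = -319.6 − (-206.185714) = -113.414286
b = Sxy/Sxx = -113.414286/35.737143 = -3.173569
a = ȳ − b·x̄ = -7.285714 − (-3.173569)·4.042857 = 5.544571
Set a + b·x = 2.6: x = (2.6 − 5.544571) / (-3.173569) = 0.927842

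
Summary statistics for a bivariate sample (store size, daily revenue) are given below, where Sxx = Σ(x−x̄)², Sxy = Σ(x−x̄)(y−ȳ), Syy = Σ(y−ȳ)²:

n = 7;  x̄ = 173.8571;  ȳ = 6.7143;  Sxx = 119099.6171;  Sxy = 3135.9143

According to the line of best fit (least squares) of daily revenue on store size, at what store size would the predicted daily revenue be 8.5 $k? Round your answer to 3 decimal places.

241.677

b = Sxy/Sxx = 3135.9143/119099.6171 = 0.026330
a = ȳ − b·x̄ = 6.7143 − 0.026330·173.8571 = 2.136611
Set a + b·x = 8.5: x = (8.5 − 2.136611) / 0.026330 = 241.676615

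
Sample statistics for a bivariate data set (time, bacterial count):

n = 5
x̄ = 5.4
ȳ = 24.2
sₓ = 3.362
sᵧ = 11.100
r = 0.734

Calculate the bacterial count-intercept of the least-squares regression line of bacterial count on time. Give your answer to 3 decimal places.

b = r · sᵧ/sₓ = 0.734 · 11.1/3.362 = 2.423379
a = ȳ − b·x̄ = 24.2 − 2.423379·5.4 = 11.113754

11.114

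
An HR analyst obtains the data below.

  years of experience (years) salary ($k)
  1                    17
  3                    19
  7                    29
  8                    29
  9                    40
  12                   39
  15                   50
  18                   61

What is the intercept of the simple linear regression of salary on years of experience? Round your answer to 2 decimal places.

12.04

n = 8, Σx = 73, Σy = 284, Σxy = 3185, Σx² = 897
Sxx = Σx² − (Σx)²/n = 897 − 666.125 = 230.875
Sxy = Σxy − (Σx)(Σy)/n = 3185 − 2591.5 = 593.5
b = Sxy/Sxx = 593.5/230.875 = 2.570655
a = ȳ − b·x̄ = 35.5 − 2.570655·9.125 = 12.042772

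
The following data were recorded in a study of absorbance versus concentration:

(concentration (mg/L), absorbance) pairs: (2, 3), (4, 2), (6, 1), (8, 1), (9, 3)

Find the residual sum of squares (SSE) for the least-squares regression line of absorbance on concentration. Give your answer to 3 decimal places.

n = 5, Σx = 29, Σy = 10, Σxy = 55, Σx² = 201, Σy² = 24
Sxx = Σx² − (Σx)²/n = 201 − 168.2 = 32.8
Sxy = Σxy − (Σx)(Σy)/n = 55 − 58 = -3
Syy = Σy² − (Σy)²/n = 24 − 20 = 4
b = Sxy/Sxx = -3/32.8 = -0.091463
SSE = Syy − b·Sxy = 4 − (-0.091463)·(-3) = 3.725610

3.726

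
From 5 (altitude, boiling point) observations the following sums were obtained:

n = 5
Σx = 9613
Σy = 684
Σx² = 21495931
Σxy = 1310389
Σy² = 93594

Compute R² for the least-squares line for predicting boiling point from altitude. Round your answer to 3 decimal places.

0.317

Sxx = Σx² − (Σx)²/n = 21495931 − 18481953.8 = 3013977.2
Sxy = Σxy − (Σx)(Σy)/n = 1310389 − 1315058.4 = -4669.4
Syy = Σy² − (Σy)²/n = 93594 − 93571.2 = 22.8
R² = Sxy²/(Sxx·Syy) = (-4669.4)²/(3013977.2·22.8) = 0.317283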